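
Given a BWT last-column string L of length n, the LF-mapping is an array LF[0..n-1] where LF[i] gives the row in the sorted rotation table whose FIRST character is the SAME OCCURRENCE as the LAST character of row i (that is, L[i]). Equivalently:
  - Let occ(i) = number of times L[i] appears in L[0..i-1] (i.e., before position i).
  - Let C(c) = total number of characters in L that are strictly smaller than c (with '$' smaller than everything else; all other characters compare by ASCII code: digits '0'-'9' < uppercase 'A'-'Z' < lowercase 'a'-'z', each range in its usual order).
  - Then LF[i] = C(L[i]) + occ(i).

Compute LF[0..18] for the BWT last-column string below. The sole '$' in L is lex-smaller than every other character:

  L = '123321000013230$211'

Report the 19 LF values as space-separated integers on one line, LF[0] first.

Answer: 6 11 15 16 12 7 1 2 3 4 8 17 13 18 5 0 14 9 10

Derivation:
Char counts: '$':1, '0':5, '1':5, '2':4, '3':4
C (first-col start): C('$')=0, C('0')=1, C('1')=6, C('2')=11, C('3')=15
L[0]='1': occ=0, LF[0]=C('1')+0=6+0=6
L[1]='2': occ=0, LF[1]=C('2')+0=11+0=11
L[2]='3': occ=0, LF[2]=C('3')+0=15+0=15
L[3]='3': occ=1, LF[3]=C('3')+1=15+1=16
L[4]='2': occ=1, LF[4]=C('2')+1=11+1=12
L[5]='1': occ=1, LF[5]=C('1')+1=6+1=7
L[6]='0': occ=0, LF[6]=C('0')+0=1+0=1
L[7]='0': occ=1, LF[7]=C('0')+1=1+1=2
L[8]='0': occ=2, LF[8]=C('0')+2=1+2=3
L[9]='0': occ=3, LF[9]=C('0')+3=1+3=4
L[10]='1': occ=2, LF[10]=C('1')+2=6+2=8
L[11]='3': occ=2, LF[11]=C('3')+2=15+2=17
L[12]='2': occ=2, LF[12]=C('2')+2=11+2=13
L[13]='3': occ=3, LF[13]=C('3')+3=15+3=18
L[14]='0': occ=4, LF[14]=C('0')+4=1+4=5
L[15]='$': occ=0, LF[15]=C('$')+0=0+0=0
L[16]='2': occ=3, LF[16]=C('2')+3=11+3=14
L[17]='1': occ=3, LF[17]=C('1')+3=6+3=9
L[18]='1': occ=4, LF[18]=C('1')+4=6+4=10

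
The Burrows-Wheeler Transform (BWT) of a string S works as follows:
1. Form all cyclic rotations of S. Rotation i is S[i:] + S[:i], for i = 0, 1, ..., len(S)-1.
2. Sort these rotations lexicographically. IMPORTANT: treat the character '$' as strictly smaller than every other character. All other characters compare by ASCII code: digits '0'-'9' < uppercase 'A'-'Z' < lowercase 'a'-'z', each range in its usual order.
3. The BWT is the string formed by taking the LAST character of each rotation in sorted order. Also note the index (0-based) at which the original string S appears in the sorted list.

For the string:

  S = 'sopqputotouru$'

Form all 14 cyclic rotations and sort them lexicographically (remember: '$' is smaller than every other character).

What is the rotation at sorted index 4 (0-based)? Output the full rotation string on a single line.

All 14 rotations (rotation i = S[i:]+S[:i]):
  rot[0] = sopqputotouru$
  rot[1] = opqputotouru$s
  rot[2] = pqputotouru$so
  rot[3] = qputotouru$sop
  rot[4] = putotouru$sopq
  rot[5] = utotouru$sopqp
  rot[6] = totouru$sopqpu
  rot[7] = otouru$sopqput
  rot[8] = touru$sopqputo
  rot[9] = ouru$sopqputot
  rot[10] = uru$sopqputoto
  rot[11] = ru$sopqputotou
  rot[12] = u$sopqputotour
  rot[13] = $sopqputotouru
Sorted (with $ < everything):
  sorted[0] = $sopqputotouru
  sorted[1] = opqputotouru$s
  sorted[2] = otouru$sopqput
  sorted[3] = ouru$sopqputot
  sorted[4] = pqputotouru$so
  sorted[5] = putotouru$sopq
  sorted[6] = qputotouru$sop
  sorted[7] = ru$sopqputotou
  sorted[8] = sopqputotouru$
  sorted[9] = totouru$sopqpu
  sorted[10] = touru$sopqputo
  sorted[11] = u$sopqputotour
  sorted[12] = uru$sopqputoto
  sorted[13] = utotouru$sopqp
sorted[4] = pqputotouru$so

Answer: pqputotouru$so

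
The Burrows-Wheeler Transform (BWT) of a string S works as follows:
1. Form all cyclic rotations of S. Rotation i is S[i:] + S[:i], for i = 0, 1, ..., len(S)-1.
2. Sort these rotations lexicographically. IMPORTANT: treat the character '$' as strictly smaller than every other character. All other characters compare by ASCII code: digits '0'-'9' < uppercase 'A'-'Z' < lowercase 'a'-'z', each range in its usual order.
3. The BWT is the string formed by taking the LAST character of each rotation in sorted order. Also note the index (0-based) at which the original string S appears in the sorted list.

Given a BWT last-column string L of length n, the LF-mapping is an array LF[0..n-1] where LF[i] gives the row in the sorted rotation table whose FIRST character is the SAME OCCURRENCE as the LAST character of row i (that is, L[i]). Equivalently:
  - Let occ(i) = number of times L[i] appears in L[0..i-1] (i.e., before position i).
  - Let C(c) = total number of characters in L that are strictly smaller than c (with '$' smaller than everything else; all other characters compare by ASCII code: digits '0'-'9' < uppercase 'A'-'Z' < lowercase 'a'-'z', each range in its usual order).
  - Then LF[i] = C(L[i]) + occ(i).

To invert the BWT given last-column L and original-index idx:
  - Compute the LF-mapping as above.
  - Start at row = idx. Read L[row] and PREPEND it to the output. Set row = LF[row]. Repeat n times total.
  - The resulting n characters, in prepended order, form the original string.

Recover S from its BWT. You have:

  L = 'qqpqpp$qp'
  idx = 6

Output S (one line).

Answer: qpppqqpq$

Derivation:
LF mapping: 5 6 1 7 2 3 0 8 4
Walk LF starting at row 6, prepending L[row]:
  step 1: row=6, L[6]='$', prepend. Next row=LF[6]=0
  step 2: row=0, L[0]='q', prepend. Next row=LF[0]=5
  step 3: row=5, L[5]='p', prepend. Next row=LF[5]=3
  step 4: row=3, L[3]='q', prepend. Next row=LF[3]=7
  step 5: row=7, L[7]='q', prepend. Next row=LF[7]=8
  step 6: row=8, L[8]='p', prepend. Next row=LF[8]=4
  step 7: row=4, L[4]='p', prepend. Next row=LF[4]=2
  step 8: row=2, L[2]='p', prepend. Next row=LF[2]=1
  step 9: row=1, L[1]='q', prepend. Next row=LF[1]=6
Reversed output: qpppqqpq$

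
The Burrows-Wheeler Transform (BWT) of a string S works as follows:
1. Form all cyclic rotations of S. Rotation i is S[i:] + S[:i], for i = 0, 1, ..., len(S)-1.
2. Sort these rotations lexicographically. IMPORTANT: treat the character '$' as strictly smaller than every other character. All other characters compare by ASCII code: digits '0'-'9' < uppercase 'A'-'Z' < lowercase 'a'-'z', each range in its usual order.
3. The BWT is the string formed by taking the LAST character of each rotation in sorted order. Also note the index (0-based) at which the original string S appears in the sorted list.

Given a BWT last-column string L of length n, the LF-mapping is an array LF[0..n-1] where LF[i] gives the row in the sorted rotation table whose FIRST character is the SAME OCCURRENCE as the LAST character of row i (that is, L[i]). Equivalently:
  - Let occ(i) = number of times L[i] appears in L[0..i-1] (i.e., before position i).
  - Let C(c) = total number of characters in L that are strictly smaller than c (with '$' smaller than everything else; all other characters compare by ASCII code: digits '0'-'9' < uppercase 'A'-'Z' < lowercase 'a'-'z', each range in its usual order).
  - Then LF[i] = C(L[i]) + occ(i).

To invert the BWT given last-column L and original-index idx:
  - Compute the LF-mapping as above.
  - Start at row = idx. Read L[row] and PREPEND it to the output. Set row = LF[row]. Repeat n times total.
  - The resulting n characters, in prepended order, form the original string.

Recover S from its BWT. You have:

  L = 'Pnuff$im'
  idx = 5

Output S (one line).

LF mapping: 1 6 7 2 3 0 4 5
Walk LF starting at row 5, prepending L[row]:
  step 1: row=5, L[5]='$', prepend. Next row=LF[5]=0
  step 2: row=0, L[0]='P', prepend. Next row=LF[0]=1
  step 3: row=1, L[1]='n', prepend. Next row=LF[1]=6
  step 4: row=6, L[6]='i', prepend. Next row=LF[6]=4
  step 5: row=4, L[4]='f', prepend. Next row=LF[4]=3
  step 6: row=3, L[3]='f', prepend. Next row=LF[3]=2
  step 7: row=2, L[2]='u', prepend. Next row=LF[2]=7
  step 8: row=7, L[7]='m', prepend. Next row=LF[7]=5
Reversed output: muffinP$

Answer: muffinP$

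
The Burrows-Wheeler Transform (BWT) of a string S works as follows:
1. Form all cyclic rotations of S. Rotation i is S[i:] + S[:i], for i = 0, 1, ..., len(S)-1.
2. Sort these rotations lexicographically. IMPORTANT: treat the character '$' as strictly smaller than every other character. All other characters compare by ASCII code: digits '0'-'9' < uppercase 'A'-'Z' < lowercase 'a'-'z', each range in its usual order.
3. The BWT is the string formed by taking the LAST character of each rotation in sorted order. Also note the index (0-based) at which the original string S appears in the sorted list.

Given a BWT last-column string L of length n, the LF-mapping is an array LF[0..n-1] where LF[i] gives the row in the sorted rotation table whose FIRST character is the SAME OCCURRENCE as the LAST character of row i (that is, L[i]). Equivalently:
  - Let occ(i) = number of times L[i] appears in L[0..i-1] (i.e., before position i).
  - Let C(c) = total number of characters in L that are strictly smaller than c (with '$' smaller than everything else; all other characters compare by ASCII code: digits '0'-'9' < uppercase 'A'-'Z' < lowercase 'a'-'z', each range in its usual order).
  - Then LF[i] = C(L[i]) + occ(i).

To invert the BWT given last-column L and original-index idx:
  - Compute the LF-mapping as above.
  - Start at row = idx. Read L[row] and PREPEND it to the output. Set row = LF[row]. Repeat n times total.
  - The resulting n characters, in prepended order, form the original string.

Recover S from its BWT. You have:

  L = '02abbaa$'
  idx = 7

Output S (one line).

LF mapping: 1 2 3 6 7 4 5 0
Walk LF starting at row 7, prepending L[row]:
  step 1: row=7, L[7]='$', prepend. Next row=LF[7]=0
  step 2: row=0, L[0]='0', prepend. Next row=LF[0]=1
  step 3: row=1, L[1]='2', prepend. Next row=LF[1]=2
  step 4: row=2, L[2]='a', prepend. Next row=LF[2]=3
  step 5: row=3, L[3]='b', prepend. Next row=LF[3]=6
  step 6: row=6, L[6]='a', prepend. Next row=LF[6]=5
  step 7: row=5, L[5]='a', prepend. Next row=LF[5]=4
  step 8: row=4, L[4]='b', prepend. Next row=LF[4]=7
Reversed output: baaba20$

Answer: baaba20$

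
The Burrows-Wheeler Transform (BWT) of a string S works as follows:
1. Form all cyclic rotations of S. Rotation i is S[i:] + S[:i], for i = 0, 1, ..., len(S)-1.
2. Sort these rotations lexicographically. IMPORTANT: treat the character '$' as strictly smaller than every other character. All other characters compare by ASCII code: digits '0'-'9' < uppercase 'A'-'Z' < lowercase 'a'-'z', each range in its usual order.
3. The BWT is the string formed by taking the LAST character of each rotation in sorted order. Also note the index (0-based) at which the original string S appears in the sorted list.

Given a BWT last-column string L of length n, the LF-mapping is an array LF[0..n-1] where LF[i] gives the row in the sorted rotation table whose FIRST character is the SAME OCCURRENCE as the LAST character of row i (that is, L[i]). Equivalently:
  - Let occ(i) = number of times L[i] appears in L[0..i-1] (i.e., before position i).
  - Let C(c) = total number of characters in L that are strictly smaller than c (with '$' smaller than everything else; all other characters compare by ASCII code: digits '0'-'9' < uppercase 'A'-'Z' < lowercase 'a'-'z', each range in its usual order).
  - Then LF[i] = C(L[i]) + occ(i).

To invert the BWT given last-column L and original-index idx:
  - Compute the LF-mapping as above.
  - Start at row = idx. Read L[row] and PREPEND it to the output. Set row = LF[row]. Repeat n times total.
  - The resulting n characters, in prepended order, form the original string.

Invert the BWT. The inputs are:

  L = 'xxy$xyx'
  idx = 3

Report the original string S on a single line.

Answer: xxyyxx$

Derivation:
LF mapping: 1 2 5 0 3 6 4
Walk LF starting at row 3, prepending L[row]:
  step 1: row=3, L[3]='$', prepend. Next row=LF[3]=0
  step 2: row=0, L[0]='x', prepend. Next row=LF[0]=1
  step 3: row=1, L[1]='x', prepend. Next row=LF[1]=2
  step 4: row=2, L[2]='y', prepend. Next row=LF[2]=5
  step 5: row=5, L[5]='y', prepend. Next row=LF[5]=6
  step 6: row=6, L[6]='x', prepend. Next row=LF[6]=4
  step 7: row=4, L[4]='x', prepend. Next row=LF[4]=3
Reversed output: xxyyxx$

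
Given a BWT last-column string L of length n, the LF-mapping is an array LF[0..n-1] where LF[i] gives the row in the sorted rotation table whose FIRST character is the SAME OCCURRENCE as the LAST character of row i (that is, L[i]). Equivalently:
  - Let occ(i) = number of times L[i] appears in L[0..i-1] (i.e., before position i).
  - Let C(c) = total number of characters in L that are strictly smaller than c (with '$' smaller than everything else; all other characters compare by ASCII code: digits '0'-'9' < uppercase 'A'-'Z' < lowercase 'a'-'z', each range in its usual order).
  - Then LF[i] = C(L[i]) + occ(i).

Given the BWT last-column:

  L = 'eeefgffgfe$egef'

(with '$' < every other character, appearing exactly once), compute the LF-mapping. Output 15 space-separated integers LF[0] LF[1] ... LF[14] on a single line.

Answer: 1 2 3 7 12 8 9 13 10 4 0 5 14 6 11

Derivation:
Char counts: '$':1, 'e':6, 'f':5, 'g':3
C (first-col start): C('$')=0, C('e')=1, C('f')=7, C('g')=12
L[0]='e': occ=0, LF[0]=C('e')+0=1+0=1
L[1]='e': occ=1, LF[1]=C('e')+1=1+1=2
L[2]='e': occ=2, LF[2]=C('e')+2=1+2=3
L[3]='f': occ=0, LF[3]=C('f')+0=7+0=7
L[4]='g': occ=0, LF[4]=C('g')+0=12+0=12
L[5]='f': occ=1, LF[5]=C('f')+1=7+1=8
L[6]='f': occ=2, LF[6]=C('f')+2=7+2=9
L[7]='g': occ=1, LF[7]=C('g')+1=12+1=13
L[8]='f': occ=3, LF[8]=C('f')+3=7+3=10
L[9]='e': occ=3, LF[9]=C('e')+3=1+3=4
L[10]='$': occ=0, LF[10]=C('$')+0=0+0=0
L[11]='e': occ=4, LF[11]=C('e')+4=1+4=5
L[12]='g': occ=2, LF[12]=C('g')+2=12+2=14
L[13]='e': occ=5, LF[13]=C('e')+5=1+5=6
L[14]='f': occ=4, LF[14]=C('f')+4=7+4=11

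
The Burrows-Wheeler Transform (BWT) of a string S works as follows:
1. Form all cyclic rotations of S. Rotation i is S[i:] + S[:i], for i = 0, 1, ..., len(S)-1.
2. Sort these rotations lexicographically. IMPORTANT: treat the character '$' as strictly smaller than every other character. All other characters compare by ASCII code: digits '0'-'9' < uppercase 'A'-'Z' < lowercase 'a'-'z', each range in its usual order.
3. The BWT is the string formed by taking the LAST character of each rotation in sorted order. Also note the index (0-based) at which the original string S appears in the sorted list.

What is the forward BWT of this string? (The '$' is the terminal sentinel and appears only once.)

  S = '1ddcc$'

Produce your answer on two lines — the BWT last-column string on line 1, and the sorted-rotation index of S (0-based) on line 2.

Answer: c$cdd1
1

Derivation:
All 6 rotations (rotation i = S[i:]+S[:i]):
  rot[0] = 1ddcc$
  rot[1] = ddcc$1
  rot[2] = dcc$1d
  rot[3] = cc$1dd
  rot[4] = c$1ddc
  rot[5] = $1ddcc
Sorted (with $ < everything):
  sorted[0] = $1ddcc  (last char: 'c')
  sorted[1] = 1ddcc$  (last char: '$')
  sorted[2] = c$1ddc  (last char: 'c')
  sorted[3] = cc$1dd  (last char: 'd')
  sorted[4] = dcc$1d  (last char: 'd')
  sorted[5] = ddcc$1  (last char: '1')
Last column: c$cdd1
Original string S is at sorted index 1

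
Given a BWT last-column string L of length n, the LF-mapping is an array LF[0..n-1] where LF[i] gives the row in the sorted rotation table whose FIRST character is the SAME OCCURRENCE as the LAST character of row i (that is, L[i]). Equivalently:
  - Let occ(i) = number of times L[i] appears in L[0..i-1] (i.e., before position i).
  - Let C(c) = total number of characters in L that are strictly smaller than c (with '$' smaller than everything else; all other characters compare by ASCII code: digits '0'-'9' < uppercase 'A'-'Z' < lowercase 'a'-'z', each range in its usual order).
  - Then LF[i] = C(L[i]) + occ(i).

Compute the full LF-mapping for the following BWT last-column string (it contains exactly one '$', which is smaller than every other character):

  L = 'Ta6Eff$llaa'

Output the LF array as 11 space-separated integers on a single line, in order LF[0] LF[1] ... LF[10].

Char counts: '$':1, '6':1, 'E':1, 'T':1, 'a':3, 'f':2, 'l':2
C (first-col start): C('$')=0, C('6')=1, C('E')=2, C('T')=3, C('a')=4, C('f')=7, C('l')=9
L[0]='T': occ=0, LF[0]=C('T')+0=3+0=3
L[1]='a': occ=0, LF[1]=C('a')+0=4+0=4
L[2]='6': occ=0, LF[2]=C('6')+0=1+0=1
L[3]='E': occ=0, LF[3]=C('E')+0=2+0=2
L[4]='f': occ=0, LF[4]=C('f')+0=7+0=7
L[5]='f': occ=1, LF[5]=C('f')+1=7+1=8
L[6]='$': occ=0, LF[6]=C('$')+0=0+0=0
L[7]='l': occ=0, LF[7]=C('l')+0=9+0=9
L[8]='l': occ=1, LF[8]=C('l')+1=9+1=10
L[9]='a': occ=1, LF[9]=C('a')+1=4+1=5
L[10]='a': occ=2, LF[10]=C('a')+2=4+2=6

Answer: 3 4 1 2 7 8 0 9 10 5 6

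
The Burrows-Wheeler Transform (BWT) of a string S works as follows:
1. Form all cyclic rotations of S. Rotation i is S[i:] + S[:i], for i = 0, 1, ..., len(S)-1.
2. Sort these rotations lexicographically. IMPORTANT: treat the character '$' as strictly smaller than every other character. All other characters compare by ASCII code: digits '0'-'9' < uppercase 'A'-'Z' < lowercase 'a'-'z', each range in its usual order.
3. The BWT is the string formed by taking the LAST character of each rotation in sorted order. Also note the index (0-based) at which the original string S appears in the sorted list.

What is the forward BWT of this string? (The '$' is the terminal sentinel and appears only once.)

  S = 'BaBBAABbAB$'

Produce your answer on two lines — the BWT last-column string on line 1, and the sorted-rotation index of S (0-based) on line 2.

All 11 rotations (rotation i = S[i:]+S[:i]):
  rot[0] = BaBBAABbAB$
  rot[1] = aBBAABbAB$B
  rot[2] = BBAABbAB$Ba
  rot[3] = BAABbAB$BaB
  rot[4] = AABbAB$BaBB
  rot[5] = ABbAB$BaBBA
  rot[6] = BbAB$BaBBAA
  rot[7] = bAB$BaBBAAB
  rot[8] = AB$BaBBAABb
  rot[9] = B$BaBBAABbA
  rot[10] = $BaBBAABbAB
Sorted (with $ < everything):
  sorted[0] = $BaBBAABbAB  (last char: 'B')
  sorted[1] = AABbAB$BaBB  (last char: 'B')
  sorted[2] = AB$BaBBAABb  (last char: 'b')
  sorted[3] = ABbAB$BaBBA  (last char: 'A')
  sorted[4] = B$BaBBAABbA  (last char: 'A')
  sorted[5] = BAABbAB$BaB  (last char: 'B')
  sorted[6] = BBAABbAB$Ba  (last char: 'a')
  sorted[7] = BaBBAABbAB$  (last char: '$')
  sorted[8] = BbAB$BaBBAA  (last char: 'A')
  sorted[9] = aBBAABbAB$B  (last char: 'B')
  sorted[10] = bAB$BaBBAAB  (last char: 'B')
Last column: BBbAABa$ABB
Original string S is at sorted index 7

Answer: BBbAABa$ABB
7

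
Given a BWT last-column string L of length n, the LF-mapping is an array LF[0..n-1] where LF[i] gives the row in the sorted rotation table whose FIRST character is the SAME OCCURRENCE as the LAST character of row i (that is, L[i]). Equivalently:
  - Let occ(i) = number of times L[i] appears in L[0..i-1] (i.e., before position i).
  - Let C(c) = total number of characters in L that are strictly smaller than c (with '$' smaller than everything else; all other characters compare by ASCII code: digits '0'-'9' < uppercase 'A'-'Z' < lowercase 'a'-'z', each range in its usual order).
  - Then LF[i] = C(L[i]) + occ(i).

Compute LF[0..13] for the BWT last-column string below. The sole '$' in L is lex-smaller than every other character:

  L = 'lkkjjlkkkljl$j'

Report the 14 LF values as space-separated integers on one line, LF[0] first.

Answer: 10 5 6 1 2 11 7 8 9 12 3 13 0 4

Derivation:
Char counts: '$':1, 'j':4, 'k':5, 'l':4
C (first-col start): C('$')=0, C('j')=1, C('k')=5, C('l')=10
L[0]='l': occ=0, LF[0]=C('l')+0=10+0=10
L[1]='k': occ=0, LF[1]=C('k')+0=5+0=5
L[2]='k': occ=1, LF[2]=C('k')+1=5+1=6
L[3]='j': occ=0, LF[3]=C('j')+0=1+0=1
L[4]='j': occ=1, LF[4]=C('j')+1=1+1=2
L[5]='l': occ=1, LF[5]=C('l')+1=10+1=11
L[6]='k': occ=2, LF[6]=C('k')+2=5+2=7
L[7]='k': occ=3, LF[7]=C('k')+3=5+3=8
L[8]='k': occ=4, LF[8]=C('k')+4=5+4=9
L[9]='l': occ=2, LF[9]=C('l')+2=10+2=12
L[10]='j': occ=2, LF[10]=C('j')+2=1+2=3
L[11]='l': occ=3, LF[11]=C('l')+3=10+3=13
L[12]='$': occ=0, LF[12]=C('$')+0=0+0=0
L[13]='j': occ=3, LF[13]=C('j')+3=1+3=4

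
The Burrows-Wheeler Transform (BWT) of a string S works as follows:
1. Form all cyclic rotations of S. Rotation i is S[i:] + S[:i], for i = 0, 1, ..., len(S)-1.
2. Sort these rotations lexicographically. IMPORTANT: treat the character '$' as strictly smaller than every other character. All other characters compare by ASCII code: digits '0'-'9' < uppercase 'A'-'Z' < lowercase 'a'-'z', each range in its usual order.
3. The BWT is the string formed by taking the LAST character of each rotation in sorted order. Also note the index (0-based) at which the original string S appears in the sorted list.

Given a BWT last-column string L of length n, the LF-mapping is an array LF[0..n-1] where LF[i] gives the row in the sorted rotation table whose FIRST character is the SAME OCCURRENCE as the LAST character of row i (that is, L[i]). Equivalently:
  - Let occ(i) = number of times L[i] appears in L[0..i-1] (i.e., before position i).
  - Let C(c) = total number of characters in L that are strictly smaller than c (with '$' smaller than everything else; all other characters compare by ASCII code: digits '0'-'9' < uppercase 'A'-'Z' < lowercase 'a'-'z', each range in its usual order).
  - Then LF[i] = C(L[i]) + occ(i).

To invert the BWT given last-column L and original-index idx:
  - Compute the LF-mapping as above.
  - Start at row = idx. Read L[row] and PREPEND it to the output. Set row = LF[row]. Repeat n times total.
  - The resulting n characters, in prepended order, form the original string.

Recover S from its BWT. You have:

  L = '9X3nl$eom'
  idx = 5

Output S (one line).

Answer: lemonX39$

Derivation:
LF mapping: 2 3 1 7 5 0 4 8 6
Walk LF starting at row 5, prepending L[row]:
  step 1: row=5, L[5]='$', prepend. Next row=LF[5]=0
  step 2: row=0, L[0]='9', prepend. Next row=LF[0]=2
  step 3: row=2, L[2]='3', prepend. Next row=LF[2]=1
  step 4: row=1, L[1]='X', prepend. Next row=LF[1]=3
  step 5: row=3, L[3]='n', prepend. Next row=LF[3]=7
  step 6: row=7, L[7]='o', prepend. Next row=LF[7]=8
  step 7: row=8, L[8]='m', prepend. Next row=LF[8]=6
  step 8: row=6, L[6]='e', prepend. Next row=LF[6]=4
  step 9: row=4, L[4]='l', prepend. Next row=LF[4]=5
Reversed output: lemonX39$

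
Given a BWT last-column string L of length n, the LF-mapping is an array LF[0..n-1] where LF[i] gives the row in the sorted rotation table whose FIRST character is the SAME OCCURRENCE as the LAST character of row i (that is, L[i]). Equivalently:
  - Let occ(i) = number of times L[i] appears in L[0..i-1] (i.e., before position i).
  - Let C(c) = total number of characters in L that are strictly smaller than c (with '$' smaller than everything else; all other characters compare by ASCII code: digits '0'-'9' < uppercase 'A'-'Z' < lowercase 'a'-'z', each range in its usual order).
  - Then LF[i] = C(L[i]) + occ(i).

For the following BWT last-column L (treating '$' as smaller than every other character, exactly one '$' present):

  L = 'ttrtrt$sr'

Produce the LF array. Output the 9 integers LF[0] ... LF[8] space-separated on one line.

Char counts: '$':1, 'r':3, 's':1, 't':4
C (first-col start): C('$')=0, C('r')=1, C('s')=4, C('t')=5
L[0]='t': occ=0, LF[0]=C('t')+0=5+0=5
L[1]='t': occ=1, LF[1]=C('t')+1=5+1=6
L[2]='r': occ=0, LF[2]=C('r')+0=1+0=1
L[3]='t': occ=2, LF[3]=C('t')+2=5+2=7
L[4]='r': occ=1, LF[4]=C('r')+1=1+1=2
L[5]='t': occ=3, LF[5]=C('t')+3=5+3=8
L[6]='$': occ=0, LF[6]=C('$')+0=0+0=0
L[7]='s': occ=0, LF[7]=C('s')+0=4+0=4
L[8]='r': occ=2, LF[8]=C('r')+2=1+2=3

Answer: 5 6 1 7 2 8 0 4 3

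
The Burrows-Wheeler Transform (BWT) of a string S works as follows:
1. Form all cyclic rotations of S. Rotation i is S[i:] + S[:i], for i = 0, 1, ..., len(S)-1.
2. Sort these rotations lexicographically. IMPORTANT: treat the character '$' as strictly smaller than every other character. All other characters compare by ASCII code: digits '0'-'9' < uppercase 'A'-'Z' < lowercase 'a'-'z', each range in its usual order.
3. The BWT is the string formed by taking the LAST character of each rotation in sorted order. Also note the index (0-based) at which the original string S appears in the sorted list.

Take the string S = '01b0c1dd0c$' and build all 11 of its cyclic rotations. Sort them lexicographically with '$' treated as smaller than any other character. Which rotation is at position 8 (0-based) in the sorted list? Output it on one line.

All 11 rotations (rotation i = S[i:]+S[:i]):
  rot[0] = 01b0c1dd0c$
  rot[1] = 1b0c1dd0c$0
  rot[2] = b0c1dd0c$01
  rot[3] = 0c1dd0c$01b
  rot[4] = c1dd0c$01b0
  rot[5] = 1dd0c$01b0c
  rot[6] = dd0c$01b0c1
  rot[7] = d0c$01b0c1d
  rot[8] = 0c$01b0c1dd
  rot[9] = c$01b0c1dd0
  rot[10] = $01b0c1dd0c
Sorted (with $ < everything):
  sorted[0] = $01b0c1dd0c
  sorted[1] = 01b0c1dd0c$
  sorted[2] = 0c$01b0c1dd
  sorted[3] = 0c1dd0c$01b
  sorted[4] = 1b0c1dd0c$0
  sorted[5] = 1dd0c$01b0c
  sorted[6] = b0c1dd0c$01
  sorted[7] = c$01b0c1dd0
  sorted[8] = c1dd0c$01b0
  sorted[9] = d0c$01b0c1d
  sorted[10] = dd0c$01b0c1
sorted[8] = c1dd0c$01b0

Answer: c1dd0c$01b0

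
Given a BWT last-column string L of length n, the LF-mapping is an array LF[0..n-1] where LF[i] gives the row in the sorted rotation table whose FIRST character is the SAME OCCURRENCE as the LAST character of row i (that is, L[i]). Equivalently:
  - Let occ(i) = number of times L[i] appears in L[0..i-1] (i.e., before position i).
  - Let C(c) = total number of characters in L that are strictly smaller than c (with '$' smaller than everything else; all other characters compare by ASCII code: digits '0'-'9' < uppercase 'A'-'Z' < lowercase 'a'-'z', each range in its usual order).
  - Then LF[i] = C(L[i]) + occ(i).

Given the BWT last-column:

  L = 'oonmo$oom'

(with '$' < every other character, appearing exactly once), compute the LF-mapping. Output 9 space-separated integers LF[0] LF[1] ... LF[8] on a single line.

Answer: 4 5 3 1 6 0 7 8 2

Derivation:
Char counts: '$':1, 'm':2, 'n':1, 'o':5
C (first-col start): C('$')=0, C('m')=1, C('n')=3, C('o')=4
L[0]='o': occ=0, LF[0]=C('o')+0=4+0=4
L[1]='o': occ=1, LF[1]=C('o')+1=4+1=5
L[2]='n': occ=0, LF[2]=C('n')+0=3+0=3
L[3]='m': occ=0, LF[3]=C('m')+0=1+0=1
L[4]='o': occ=2, LF[4]=C('o')+2=4+2=6
L[5]='$': occ=0, LF[5]=C('$')+0=0+0=0
L[6]='o': occ=3, LF[6]=C('o')+3=4+3=7
L[7]='o': occ=4, LF[7]=C('o')+4=4+4=8
L[8]='m': occ=1, LF[8]=C('m')+1=1+1=2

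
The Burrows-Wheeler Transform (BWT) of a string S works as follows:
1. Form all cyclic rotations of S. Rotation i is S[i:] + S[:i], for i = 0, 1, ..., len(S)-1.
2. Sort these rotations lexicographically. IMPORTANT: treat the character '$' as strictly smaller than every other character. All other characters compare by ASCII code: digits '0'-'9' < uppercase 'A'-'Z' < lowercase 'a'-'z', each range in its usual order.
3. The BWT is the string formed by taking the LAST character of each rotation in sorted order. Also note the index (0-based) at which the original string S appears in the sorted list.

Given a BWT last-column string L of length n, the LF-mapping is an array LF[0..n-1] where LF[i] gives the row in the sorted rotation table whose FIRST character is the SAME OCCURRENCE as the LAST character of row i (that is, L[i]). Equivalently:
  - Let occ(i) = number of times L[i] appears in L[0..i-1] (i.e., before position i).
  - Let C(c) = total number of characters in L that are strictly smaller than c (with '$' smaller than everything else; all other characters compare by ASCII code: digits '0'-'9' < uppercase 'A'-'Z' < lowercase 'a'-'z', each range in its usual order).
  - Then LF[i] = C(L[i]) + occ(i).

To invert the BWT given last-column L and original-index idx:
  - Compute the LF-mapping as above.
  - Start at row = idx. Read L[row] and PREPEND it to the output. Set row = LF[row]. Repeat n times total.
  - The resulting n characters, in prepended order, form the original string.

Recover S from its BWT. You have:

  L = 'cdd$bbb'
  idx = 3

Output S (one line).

LF mapping: 4 5 6 0 1 2 3
Walk LF starting at row 3, prepending L[row]:
  step 1: row=3, L[3]='$', prepend. Next row=LF[3]=0
  step 2: row=0, L[0]='c', prepend. Next row=LF[0]=4
  step 3: row=4, L[4]='b', prepend. Next row=LF[4]=1
  step 4: row=1, L[1]='d', prepend. Next row=LF[1]=5
  step 5: row=5, L[5]='b', prepend. Next row=LF[5]=2
  step 6: row=2, L[2]='d', prepend. Next row=LF[2]=6
  step 7: row=6, L[6]='b', prepend. Next row=LF[6]=3
Reversed output: bdbdbc$

Answer: bdbdbc$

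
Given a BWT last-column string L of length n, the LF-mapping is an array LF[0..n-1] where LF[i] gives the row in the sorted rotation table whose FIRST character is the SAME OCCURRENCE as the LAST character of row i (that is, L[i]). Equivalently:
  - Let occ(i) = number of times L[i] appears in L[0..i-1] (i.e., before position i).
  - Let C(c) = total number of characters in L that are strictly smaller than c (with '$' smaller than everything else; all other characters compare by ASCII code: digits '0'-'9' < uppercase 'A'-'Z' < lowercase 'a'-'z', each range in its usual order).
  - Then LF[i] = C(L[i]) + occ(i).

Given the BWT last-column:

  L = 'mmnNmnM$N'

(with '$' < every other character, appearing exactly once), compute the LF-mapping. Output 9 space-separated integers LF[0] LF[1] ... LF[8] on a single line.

Answer: 4 5 7 2 6 8 1 0 3

Derivation:
Char counts: '$':1, 'M':1, 'N':2, 'm':3, 'n':2
C (first-col start): C('$')=0, C('M')=1, C('N')=2, C('m')=4, C('n')=7
L[0]='m': occ=0, LF[0]=C('m')+0=4+0=4
L[1]='m': occ=1, LF[1]=C('m')+1=4+1=5
L[2]='n': occ=0, LF[2]=C('n')+0=7+0=7
L[3]='N': occ=0, LF[3]=C('N')+0=2+0=2
L[4]='m': occ=2, LF[4]=C('m')+2=4+2=6
L[5]='n': occ=1, LF[5]=C('n')+1=7+1=8
L[6]='M': occ=0, LF[6]=C('M')+0=1+0=1
L[7]='$': occ=0, LF[7]=C('$')+0=0+0=0
L[8]='N': occ=1, LF[8]=C('N')+1=2+1=3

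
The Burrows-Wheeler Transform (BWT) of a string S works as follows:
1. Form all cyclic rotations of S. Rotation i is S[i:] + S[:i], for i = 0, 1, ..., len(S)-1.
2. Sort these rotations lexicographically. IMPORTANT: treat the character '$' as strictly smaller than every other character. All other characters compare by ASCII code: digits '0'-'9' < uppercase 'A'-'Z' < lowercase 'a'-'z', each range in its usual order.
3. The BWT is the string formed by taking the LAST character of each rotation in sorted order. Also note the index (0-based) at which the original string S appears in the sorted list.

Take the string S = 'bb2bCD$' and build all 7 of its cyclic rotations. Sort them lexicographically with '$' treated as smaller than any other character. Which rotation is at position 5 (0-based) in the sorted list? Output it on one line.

All 7 rotations (rotation i = S[i:]+S[:i]):
  rot[0] = bb2bCD$
  rot[1] = b2bCD$b
  rot[2] = 2bCD$bb
  rot[3] = bCD$bb2
  rot[4] = CD$bb2b
  rot[5] = D$bb2bC
  rot[6] = $bb2bCD
Sorted (with $ < everything):
  sorted[0] = $bb2bCD
  sorted[1] = 2bCD$bb
  sorted[2] = CD$bb2b
  sorted[3] = D$bb2bC
  sorted[4] = b2bCD$b
  sorted[5] = bCD$bb2
  sorted[6] = bb2bCD$
sorted[5] = bCD$bb2

Answer: bCD$bb2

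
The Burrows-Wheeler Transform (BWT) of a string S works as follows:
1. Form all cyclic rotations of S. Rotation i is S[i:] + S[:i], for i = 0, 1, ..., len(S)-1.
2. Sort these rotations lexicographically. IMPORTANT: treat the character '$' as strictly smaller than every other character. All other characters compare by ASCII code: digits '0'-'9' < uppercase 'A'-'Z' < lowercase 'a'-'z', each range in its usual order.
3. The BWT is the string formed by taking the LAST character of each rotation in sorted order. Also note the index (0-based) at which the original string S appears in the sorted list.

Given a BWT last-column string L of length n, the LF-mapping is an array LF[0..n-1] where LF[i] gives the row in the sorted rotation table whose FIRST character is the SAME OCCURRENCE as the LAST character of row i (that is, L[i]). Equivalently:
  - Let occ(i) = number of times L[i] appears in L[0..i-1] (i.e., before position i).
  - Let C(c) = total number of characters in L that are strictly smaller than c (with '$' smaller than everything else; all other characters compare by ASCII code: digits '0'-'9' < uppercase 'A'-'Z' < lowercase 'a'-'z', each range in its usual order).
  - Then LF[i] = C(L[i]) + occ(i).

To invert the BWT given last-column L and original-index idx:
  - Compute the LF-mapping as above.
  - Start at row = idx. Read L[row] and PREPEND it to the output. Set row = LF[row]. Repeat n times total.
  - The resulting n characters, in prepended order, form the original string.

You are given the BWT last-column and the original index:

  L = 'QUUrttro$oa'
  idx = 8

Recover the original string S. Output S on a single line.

Answer: rotatorUUQ$

Derivation:
LF mapping: 1 2 3 7 9 10 8 5 0 6 4
Walk LF starting at row 8, prepending L[row]:
  step 1: row=8, L[8]='$', prepend. Next row=LF[8]=0
  step 2: row=0, L[0]='Q', prepend. Next row=LF[0]=1
  step 3: row=1, L[1]='U', prepend. Next row=LF[1]=2
  step 4: row=2, L[2]='U', prepend. Next row=LF[2]=3
  step 5: row=3, L[3]='r', prepend. Next row=LF[3]=7
  step 6: row=7, L[7]='o', prepend. Next row=LF[7]=5
  step 7: row=5, L[5]='t', prepend. Next row=LF[5]=10
  step 8: row=10, L[10]='a', prepend. Next row=LF[10]=4
  step 9: row=4, L[4]='t', prepend. Next row=LF[4]=9
  step 10: row=9, L[9]='o', prepend. Next row=LF[9]=6
  step 11: row=6, L[6]='r', prepend. Next row=LF[6]=8
Reversed output: rotatorUUQ$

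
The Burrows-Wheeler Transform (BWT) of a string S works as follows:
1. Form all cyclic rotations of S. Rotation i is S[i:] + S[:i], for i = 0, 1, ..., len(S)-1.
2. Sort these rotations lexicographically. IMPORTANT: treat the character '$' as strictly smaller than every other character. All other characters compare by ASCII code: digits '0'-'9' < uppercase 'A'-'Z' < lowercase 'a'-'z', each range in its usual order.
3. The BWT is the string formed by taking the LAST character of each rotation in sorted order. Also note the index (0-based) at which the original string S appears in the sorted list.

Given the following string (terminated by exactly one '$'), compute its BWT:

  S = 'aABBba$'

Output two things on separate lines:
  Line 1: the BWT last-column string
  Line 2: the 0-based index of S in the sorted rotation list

All 7 rotations (rotation i = S[i:]+S[:i]):
  rot[0] = aABBba$
  rot[1] = ABBba$a
  rot[2] = BBba$aA
  rot[3] = Bba$aAB
  rot[4] = ba$aABB
  rot[5] = a$aABBb
  rot[6] = $aABBba
Sorted (with $ < everything):
  sorted[0] = $aABBba  (last char: 'a')
  sorted[1] = ABBba$a  (last char: 'a')
  sorted[2] = BBba$aA  (last char: 'A')
  sorted[3] = Bba$aAB  (last char: 'B')
  sorted[4] = a$aABBb  (last char: 'b')
  sorted[5] = aABBba$  (last char: '$')
  sorted[6] = ba$aABB  (last char: 'B')
Last column: aaABb$B
Original string S is at sorted index 5

Answer: aaABb$B
5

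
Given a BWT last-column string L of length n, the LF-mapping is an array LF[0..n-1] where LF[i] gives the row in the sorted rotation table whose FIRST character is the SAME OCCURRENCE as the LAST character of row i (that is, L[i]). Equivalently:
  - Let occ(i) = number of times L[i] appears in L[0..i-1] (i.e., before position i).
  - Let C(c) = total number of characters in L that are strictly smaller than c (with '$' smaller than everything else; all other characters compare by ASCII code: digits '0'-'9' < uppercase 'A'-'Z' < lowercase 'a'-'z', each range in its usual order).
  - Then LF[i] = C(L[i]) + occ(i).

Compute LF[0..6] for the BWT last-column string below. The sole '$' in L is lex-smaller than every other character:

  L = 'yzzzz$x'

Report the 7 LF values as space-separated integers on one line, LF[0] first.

Char counts: '$':1, 'x':1, 'y':1, 'z':4
C (first-col start): C('$')=0, C('x')=1, C('y')=2, C('z')=3
L[0]='y': occ=0, LF[0]=C('y')+0=2+0=2
L[1]='z': occ=0, LF[1]=C('z')+0=3+0=3
L[2]='z': occ=1, LF[2]=C('z')+1=3+1=4
L[3]='z': occ=2, LF[3]=C('z')+2=3+2=5
L[4]='z': occ=3, LF[4]=C('z')+3=3+3=6
L[5]='$': occ=0, LF[5]=C('$')+0=0+0=0
L[6]='x': occ=0, LF[6]=C('x')+0=1+0=1

Answer: 2 3 4 5 6 0 1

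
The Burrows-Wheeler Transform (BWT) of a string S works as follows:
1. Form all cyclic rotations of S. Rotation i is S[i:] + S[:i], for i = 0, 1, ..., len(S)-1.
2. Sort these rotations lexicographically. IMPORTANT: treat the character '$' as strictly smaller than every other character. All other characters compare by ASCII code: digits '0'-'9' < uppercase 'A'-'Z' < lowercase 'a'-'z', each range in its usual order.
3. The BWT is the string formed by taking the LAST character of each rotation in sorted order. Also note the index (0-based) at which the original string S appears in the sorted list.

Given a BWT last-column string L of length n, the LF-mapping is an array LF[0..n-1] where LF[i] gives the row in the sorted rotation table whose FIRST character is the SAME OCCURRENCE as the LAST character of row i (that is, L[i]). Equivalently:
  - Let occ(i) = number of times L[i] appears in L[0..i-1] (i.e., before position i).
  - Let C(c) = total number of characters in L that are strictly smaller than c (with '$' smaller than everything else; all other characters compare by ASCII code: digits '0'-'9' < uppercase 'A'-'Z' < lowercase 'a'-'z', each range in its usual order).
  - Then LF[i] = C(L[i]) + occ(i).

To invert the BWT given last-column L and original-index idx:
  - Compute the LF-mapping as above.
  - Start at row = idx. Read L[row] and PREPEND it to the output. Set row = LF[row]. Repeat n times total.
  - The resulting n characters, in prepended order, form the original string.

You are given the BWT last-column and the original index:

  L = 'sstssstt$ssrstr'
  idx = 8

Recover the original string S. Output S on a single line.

LF mapping: 3 4 11 5 6 7 12 13 0 8 9 1 10 14 2
Walk LF starting at row 8, prepending L[row]:
  step 1: row=8, L[8]='$', prepend. Next row=LF[8]=0
  step 2: row=0, L[0]='s', prepend. Next row=LF[0]=3
  step 3: row=3, L[3]='s', prepend. Next row=LF[3]=5
  step 4: row=5, L[5]='s', prepend. Next row=LF[5]=7
  step 5: row=7, L[7]='t', prepend. Next row=LF[7]=13
  step 6: row=13, L[13]='t', prepend. Next row=LF[13]=14
  step 7: row=14, L[14]='r', prepend. Next row=LF[14]=2
  step 8: row=2, L[2]='t', prepend. Next row=LF[2]=11
  step 9: row=11, L[11]='r', prepend. Next row=LF[11]=1
  step 10: row=1, L[1]='s', prepend. Next row=LF[1]=4
  step 11: row=4, L[4]='s', prepend. Next row=LF[4]=6
  step 12: row=6, L[6]='t', prepend. Next row=LF[6]=12
  step 13: row=12, L[12]='s', prepend. Next row=LF[12]=10
  step 14: row=10, L[10]='s', prepend. Next row=LF[10]=9
  step 15: row=9, L[9]='s', prepend. Next row=LF[9]=8
Reversed output: ssstssrtrttsss$

Answer: ssstssrtrttsss$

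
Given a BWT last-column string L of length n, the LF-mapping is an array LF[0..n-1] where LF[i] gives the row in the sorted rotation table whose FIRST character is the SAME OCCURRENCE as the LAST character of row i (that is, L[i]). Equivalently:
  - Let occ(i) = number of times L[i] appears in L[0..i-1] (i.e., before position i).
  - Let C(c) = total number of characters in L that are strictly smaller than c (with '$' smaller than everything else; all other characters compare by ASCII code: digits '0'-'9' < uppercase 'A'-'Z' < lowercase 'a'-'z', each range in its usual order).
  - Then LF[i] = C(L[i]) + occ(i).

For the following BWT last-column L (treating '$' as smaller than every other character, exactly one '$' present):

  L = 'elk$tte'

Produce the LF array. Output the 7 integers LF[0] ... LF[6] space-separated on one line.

Char counts: '$':1, 'e':2, 'k':1, 'l':1, 't':2
C (first-col start): C('$')=0, C('e')=1, C('k')=3, C('l')=4, C('t')=5
L[0]='e': occ=0, LF[0]=C('e')+0=1+0=1
L[1]='l': occ=0, LF[1]=C('l')+0=4+0=4
L[2]='k': occ=0, LF[2]=C('k')+0=3+0=3
L[3]='$': occ=0, LF[3]=C('$')+0=0+0=0
L[4]='t': occ=0, LF[4]=C('t')+0=5+0=5
L[5]='t': occ=1, LF[5]=C('t')+1=5+1=6
L[6]='e': occ=1, LF[6]=C('e')+1=1+1=2

Answer: 1 4 3 0 5 6 2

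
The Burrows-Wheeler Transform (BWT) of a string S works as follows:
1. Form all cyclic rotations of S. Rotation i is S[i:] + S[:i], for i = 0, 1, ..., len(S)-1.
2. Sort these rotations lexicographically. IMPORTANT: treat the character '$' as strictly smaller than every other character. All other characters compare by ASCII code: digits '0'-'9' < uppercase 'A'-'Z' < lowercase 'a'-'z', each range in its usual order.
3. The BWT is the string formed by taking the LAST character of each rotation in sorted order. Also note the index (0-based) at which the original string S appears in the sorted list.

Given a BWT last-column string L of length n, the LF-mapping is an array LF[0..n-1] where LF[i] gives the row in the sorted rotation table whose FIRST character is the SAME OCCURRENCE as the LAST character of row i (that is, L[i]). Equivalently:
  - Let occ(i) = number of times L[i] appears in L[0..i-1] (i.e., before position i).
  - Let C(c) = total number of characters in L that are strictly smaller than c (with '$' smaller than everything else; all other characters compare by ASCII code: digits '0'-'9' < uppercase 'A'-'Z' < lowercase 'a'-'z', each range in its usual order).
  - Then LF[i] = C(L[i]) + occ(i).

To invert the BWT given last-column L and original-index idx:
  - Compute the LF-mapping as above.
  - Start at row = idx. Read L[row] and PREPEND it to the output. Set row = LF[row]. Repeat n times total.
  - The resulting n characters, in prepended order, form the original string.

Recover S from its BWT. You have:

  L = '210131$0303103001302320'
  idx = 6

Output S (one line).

Answer: 0231010003033123301102$

Derivation:
LF mapping: 14 9 1 10 17 11 0 2 18 3 19 12 4 20 5 6 13 21 7 15 22 16 8
Walk LF starting at row 6, prepending L[row]:
  step 1: row=6, L[6]='$', prepend. Next row=LF[6]=0
  step 2: row=0, L[0]='2', prepend. Next row=LF[0]=14
  step 3: row=14, L[14]='0', prepend. Next row=LF[14]=5
  step 4: row=5, L[5]='1', prepend. Next row=LF[5]=11
  step 5: row=11, L[11]='1', prepend. Next row=LF[11]=12
  step 6: row=12, L[12]='0', prepend. Next row=LF[12]=4
  step 7: row=4, L[4]='3', prepend. Next row=LF[4]=17
  step 8: row=17, L[17]='3', prepend. Next row=LF[17]=21
  step 9: row=21, L[21]='2', prepend. Next row=LF[21]=16
  step 10: row=16, L[16]='1', prepend. Next row=LF[16]=13
  step 11: row=13, L[13]='3', prepend. Next row=LF[13]=20
  step 12: row=20, L[20]='3', prepend. Next row=LF[20]=22
  step 13: row=22, L[22]='0', prepend. Next row=LF[22]=8
  step 14: row=8, L[8]='3', prepend. Next row=LF[8]=18
  step 15: row=18, L[18]='0', prepend. Next row=LF[18]=7
  step 16: row=7, L[7]='0', prepend. Next row=LF[7]=2
  step 17: row=2, L[2]='0', prepend. Next row=LF[2]=1
  step 18: row=1, L[1]='1', prepend. Next row=LF[1]=9
  step 19: row=9, L[9]='0', prepend. Next row=LF[9]=3
  step 20: row=3, L[3]='1', prepend. Next row=LF[3]=10
  step 21: row=10, L[10]='3', prepend. Next row=LF[10]=19
  step 22: row=19, L[19]='2', prepend. Next row=LF[19]=15
  step 23: row=15, L[15]='0', prepend. Next row=LF[15]=6
Reversed output: 0231010003033123301102$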